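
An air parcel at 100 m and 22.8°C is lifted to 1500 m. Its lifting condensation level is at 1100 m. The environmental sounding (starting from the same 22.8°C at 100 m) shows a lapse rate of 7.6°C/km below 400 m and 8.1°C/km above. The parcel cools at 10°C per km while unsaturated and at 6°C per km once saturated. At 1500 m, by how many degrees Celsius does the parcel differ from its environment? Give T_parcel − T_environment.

Parcel:
  From 100 m to 1100 m (dry): cools by 10 × 1 = 10°C, giving 12.8°C.
  From 1100 m to 1500 m (saturated): cools by 6 × 0.4 = 2.4°C, giving 10.4°C.
Environment:
  From 100 m to 400 m (environment, lower layer): cools by 7.6 × 0.3 = 2.28°C, giving 20.52°C.
  From 400 m to 1500 m (environment, upper layer): cools by 8.1 × 1.1 = 8.91°C, giving 11.61°C.
T_parcel − T_env = 10.4 − 11.61 = -1.21°C

-1.21°C (parcel cooler than environment)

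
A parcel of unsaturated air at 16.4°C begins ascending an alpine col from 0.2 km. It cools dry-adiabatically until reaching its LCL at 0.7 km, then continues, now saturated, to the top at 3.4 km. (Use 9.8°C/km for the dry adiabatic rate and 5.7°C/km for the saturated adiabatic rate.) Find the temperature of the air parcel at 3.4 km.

200 → 700 m (dry, 9.8°C/km): ΔT = -9.8 × 0.5 = -4.9°C → T = 11.5°C
700 → 3400 m (saturated, 5.7°C/km): ΔT = -5.7 × 2.7 = -15.39°C → T = -3.89°C

-3.89°C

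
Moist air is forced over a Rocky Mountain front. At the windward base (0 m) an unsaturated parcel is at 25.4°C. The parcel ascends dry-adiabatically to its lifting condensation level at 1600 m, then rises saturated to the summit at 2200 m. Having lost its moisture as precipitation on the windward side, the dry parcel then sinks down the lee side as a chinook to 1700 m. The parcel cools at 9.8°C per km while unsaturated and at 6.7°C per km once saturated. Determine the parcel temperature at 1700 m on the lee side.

0–1600 m, dry: Δz = 1.6 km ⇒ ΔT = -15.68°C; T = 9.72°C
1600–2200 m, saturated: Δz = 0.6 km ⇒ ΔT = -4.02°C; T = 5.7°C
2200–1700 m, dry descent: Δz = 0.5 km ⇒ ΔT = +4.9°C; T = 10.6°C

10.6°C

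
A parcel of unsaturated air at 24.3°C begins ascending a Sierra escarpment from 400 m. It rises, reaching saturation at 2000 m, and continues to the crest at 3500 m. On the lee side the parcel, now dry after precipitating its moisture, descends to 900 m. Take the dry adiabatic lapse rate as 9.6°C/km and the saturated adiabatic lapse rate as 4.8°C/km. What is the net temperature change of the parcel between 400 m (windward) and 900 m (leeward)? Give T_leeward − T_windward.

+2.4°C

400–2000 m, dry: Δz = 1.6 km ⇒ ΔT = -15.36°C; T = 8.94°C
2000–3500 m, saturated: Δz = 1.5 km ⇒ ΔT = -7.2°C; T = 1.74°C
3500–900 m, dry descent: Δz = 2.6 km ⇒ ΔT = +24.96°C; T = 26.7°C
Net change vs windward start: 26.7 − 24.3 = +2.4°C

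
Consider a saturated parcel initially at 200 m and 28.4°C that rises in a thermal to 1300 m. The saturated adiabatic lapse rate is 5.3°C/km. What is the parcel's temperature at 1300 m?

Saturated adiabatic to 1300 m: -5.3 × 1.1 km = -5.83°C, so T = 22.57°C.

22.57°C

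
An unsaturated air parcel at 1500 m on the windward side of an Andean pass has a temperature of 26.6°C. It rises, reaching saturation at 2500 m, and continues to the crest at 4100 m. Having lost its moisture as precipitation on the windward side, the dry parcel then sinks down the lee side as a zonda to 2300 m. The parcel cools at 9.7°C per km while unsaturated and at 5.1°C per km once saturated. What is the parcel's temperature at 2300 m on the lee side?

26.2°C

From 1500 m to 2500 m (dry): cools by 9.7 × 1 = 9.7°C, giving 16.9°C.
From 2500 m to 4100 m (saturated): cools by 5.1 × 1.6 = 8.16°C, giving 8.74°C.
From 4100 m to 2300 m (dry descent): warms by 9.7 × 1.8 = 17.46°C, giving 26.2°C.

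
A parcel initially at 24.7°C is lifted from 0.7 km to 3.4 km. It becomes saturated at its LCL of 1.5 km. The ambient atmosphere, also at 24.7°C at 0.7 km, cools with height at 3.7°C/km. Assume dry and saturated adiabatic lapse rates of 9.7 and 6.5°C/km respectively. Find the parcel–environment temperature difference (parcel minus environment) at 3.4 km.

-10.12°C (parcel cooler than environment)

Parcel:
  700 → 1500 m (dry, 9.7°C/km): ΔT = -9.7 × 0.8 = -7.76°C → T = 16.94°C
  1500 → 3400 m (saturated, 6.5°C/km): ΔT = -6.5 × 1.9 = -12.35°C → T = 4.59°C
Environment:
  700 → 3400 m (environment, 3.7°C/km): ΔT = -3.7 × 2.7 = -9.99°C → T = 14.71°C
T_parcel − T_env = 4.59 − 14.71 = -10.12°C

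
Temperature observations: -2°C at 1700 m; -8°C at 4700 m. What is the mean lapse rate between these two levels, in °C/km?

Γ = −ΔT/Δz = (-2 − (-8)) / (4700 − 1700) m
  = 6°C / 3 km = 2°C/km

2°C/km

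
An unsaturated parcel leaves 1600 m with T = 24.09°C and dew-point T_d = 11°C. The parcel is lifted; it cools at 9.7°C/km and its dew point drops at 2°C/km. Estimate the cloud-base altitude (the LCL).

T and T_d converge at 9.7 − 2 = 7.7°C per km
Height above start = (24.09 − 11) / 7.7 = 1.7 km
LCL altitude = 1600 m + 1700 m = 3300 m

3300 m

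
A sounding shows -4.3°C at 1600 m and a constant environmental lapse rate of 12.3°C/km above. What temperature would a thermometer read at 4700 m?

-42.43°C

From 1600 m to 4700 m (environmental): cools by 12.3 × 3.1 = 38.13°C, giving -42.43°C.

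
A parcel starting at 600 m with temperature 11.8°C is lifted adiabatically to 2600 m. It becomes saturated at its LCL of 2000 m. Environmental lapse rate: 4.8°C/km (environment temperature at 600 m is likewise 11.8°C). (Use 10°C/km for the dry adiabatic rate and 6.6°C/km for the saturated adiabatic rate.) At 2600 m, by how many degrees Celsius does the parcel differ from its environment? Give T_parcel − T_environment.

-8.36°C (parcel cooler than environment)

Parcel:
  600 → 2000 m (dry, 10°C/km): ΔT = -10 × 1.4 = -14°C → T = -2.2°C
  2000 → 2600 m (saturated, 6.6°C/km): ΔT = -6.6 × 0.6 = -3.96°C → T = -6.16°C
Environment:
  600 → 2600 m (environment, 4.8°C/km): ΔT = -4.8 × 2 = -9.6°C → T = 2.2°C
T_parcel − T_env = -6.16 − 2.2 = -8.36°C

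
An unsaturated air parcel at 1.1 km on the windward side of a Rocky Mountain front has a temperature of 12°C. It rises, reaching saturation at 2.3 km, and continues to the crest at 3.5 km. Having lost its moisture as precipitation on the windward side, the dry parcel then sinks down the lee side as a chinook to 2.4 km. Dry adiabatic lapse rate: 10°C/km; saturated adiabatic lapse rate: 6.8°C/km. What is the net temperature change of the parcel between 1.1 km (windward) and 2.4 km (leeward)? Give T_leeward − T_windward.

Dry to 2300 m: -10 × 1.2 km = -12°C, so T = 0°C.
Saturated to 3500 m: -6.8 × 1.2 km = -8.16°C, so T = -8.16°C.
Dry descent to 2400 m: +10 × 1.1 km = +11°C, so T = 2.84°C.
Net change vs windward start: 2.84 − 12 = -9.16°C

-9.16°C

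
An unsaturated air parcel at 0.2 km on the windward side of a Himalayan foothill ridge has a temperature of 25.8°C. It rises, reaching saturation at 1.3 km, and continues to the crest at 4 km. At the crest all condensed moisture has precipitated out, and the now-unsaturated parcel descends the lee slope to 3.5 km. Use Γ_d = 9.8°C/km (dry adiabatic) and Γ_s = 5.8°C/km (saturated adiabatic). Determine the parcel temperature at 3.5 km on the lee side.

From 200 m to 1300 m (dry): cools by 9.8 × 1.1 = 10.78°C, giving 15.02°C.
From 1300 m to 4000 m (saturated): cools by 5.8 × 2.7 = 15.66°C, giving -0.64°C.
From 4000 m to 3500 m (dry descent): warms by 9.8 × 0.5 = 4.9°C, giving 4.26°C.

4.26°C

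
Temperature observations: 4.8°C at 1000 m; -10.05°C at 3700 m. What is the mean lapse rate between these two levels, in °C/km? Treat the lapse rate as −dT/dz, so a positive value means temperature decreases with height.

5.5°C/km

Γ = −ΔT/Δz = (4.8 − (-10.05)) / (3700 − 1000) m
  = 14.85°C / 2.7 km = 5.5°C/km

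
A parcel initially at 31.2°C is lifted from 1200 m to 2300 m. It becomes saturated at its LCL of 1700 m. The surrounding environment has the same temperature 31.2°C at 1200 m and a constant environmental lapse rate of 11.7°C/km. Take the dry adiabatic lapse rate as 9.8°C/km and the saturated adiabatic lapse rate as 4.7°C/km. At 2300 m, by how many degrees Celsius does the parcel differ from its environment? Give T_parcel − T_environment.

Parcel:
  1200 → 1700 m (dry, 9.8°C/km): ΔT = -9.8 × 0.5 = -4.9°C → T = 26.3°C
  1700 → 2300 m (saturated, 4.7°C/km): ΔT = -4.7 × 0.6 = -2.82°C → T = 23.48°C
Environment:
  1200 → 2300 m (environment, 11.7°C/km): ΔT = -11.7 × 1.1 = -12.87°C → T = 18.33°C
T_parcel − T_env = 23.48 − 18.33 = +5.15°C

+5.15°C (parcel warmer than environment)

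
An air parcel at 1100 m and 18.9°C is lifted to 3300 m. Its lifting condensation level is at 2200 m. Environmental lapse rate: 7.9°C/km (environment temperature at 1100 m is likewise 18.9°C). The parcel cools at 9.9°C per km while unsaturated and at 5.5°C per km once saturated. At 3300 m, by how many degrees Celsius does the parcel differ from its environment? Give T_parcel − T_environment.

+0.44°C (parcel warmer than environment)

Parcel:
  1100 → 2200 m (dry, 9.9°C/km): ΔT = -9.9 × 1.1 = -10.89°C → T = 8.01°C
  2200 → 3300 m (saturated, 5.5°C/km): ΔT = -5.5 × 1.1 = -6.05°C → T = 1.96°C
Environment:
  1100 → 3300 m (environment, 7.9°C/km): ΔT = -7.9 × 2.2 = -17.38°C → T = 1.52°C
T_parcel − T_env = 1.96 − 1.52 = +0.44°C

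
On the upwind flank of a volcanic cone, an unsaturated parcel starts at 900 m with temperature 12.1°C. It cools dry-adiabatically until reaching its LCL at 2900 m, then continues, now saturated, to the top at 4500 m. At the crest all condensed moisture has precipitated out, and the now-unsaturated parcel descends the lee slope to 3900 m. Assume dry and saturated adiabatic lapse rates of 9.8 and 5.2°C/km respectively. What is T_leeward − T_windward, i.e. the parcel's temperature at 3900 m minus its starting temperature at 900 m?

-22.04°C

From 900 m to 2900 m (dry): cools by 9.8 × 2 = 19.6°C, giving -7.5°C.
From 2900 m to 4500 m (saturated): cools by 5.2 × 1.6 = 8.32°C, giving -15.82°C.
From 4500 m to 3900 m (dry descent): warms by 9.8 × 0.6 = 5.88°C, giving -9.94°C.
Net change vs windward start: -9.94 − 12.1 = -22.04°C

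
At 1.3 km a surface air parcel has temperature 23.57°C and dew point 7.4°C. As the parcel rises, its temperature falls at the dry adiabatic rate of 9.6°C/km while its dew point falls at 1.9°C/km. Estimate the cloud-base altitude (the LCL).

T and T_d converge at 9.6 − 1.9 = 7.7°C per km
Height above start = (23.57 − 7.4) / 7.7 = 2.1 km
LCL altitude = 1300 m + 2100 m = 3400 m

3.4 km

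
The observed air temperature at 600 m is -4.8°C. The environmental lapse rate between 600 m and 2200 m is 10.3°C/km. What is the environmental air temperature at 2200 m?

-21.28°C

From 600 m to 2200 m (environmental): cools by 10.3 × 1.6 = 16.48°C, giving -21.28°C.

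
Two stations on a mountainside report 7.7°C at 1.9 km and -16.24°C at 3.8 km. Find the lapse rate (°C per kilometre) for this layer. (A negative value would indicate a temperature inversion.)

Γ = −ΔT/Δz = (7.7 − (-16.24)) / (3800 − 1900) m
  = 23.94°C / 1.9 km = 12.6°C/km

12.6°C/km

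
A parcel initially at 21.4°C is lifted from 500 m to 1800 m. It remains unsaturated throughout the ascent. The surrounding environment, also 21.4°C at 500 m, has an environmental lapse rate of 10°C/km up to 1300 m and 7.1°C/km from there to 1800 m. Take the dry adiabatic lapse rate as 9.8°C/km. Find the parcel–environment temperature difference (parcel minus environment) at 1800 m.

-1.19°C (parcel cooler than environment)

Parcel:
  Dry to 1800 m: -9.8 × 1.3 km = -12.74°C, so T = 8.66°C.
Environment:
  Environment, lower layer to 1300 m: -10 × 0.8 km = -8°C, so T = 13.4°C.
  Environment, upper layer to 1800 m: -7.1 × 0.5 km = -3.55°C, so T = 9.85°C.
T_parcel − T_env = 8.66 − 9.85 = -1.19°C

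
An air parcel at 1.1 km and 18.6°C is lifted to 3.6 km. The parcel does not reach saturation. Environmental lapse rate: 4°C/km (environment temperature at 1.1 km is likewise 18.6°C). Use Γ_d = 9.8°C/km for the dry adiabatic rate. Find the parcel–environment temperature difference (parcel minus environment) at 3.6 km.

Parcel:
  1100 → 3600 m (dry, 9.8°C/km): ΔT = -9.8 × 2.5 = -24.5°C → T = -5.9°C
Environment:
  1100 → 3600 m (environment, 4°C/km): ΔT = -4 × 2.5 = -10°C → T = 8.6°C
T_parcel − T_env = -5.9 − 8.6 = -14.5°C

-14.5°C (parcel cooler than environment)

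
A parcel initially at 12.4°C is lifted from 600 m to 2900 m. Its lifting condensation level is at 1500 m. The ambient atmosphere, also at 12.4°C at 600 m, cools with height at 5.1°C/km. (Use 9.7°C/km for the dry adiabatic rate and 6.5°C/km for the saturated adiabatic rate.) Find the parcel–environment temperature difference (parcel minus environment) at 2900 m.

-6.1°C (parcel cooler than environment)

Parcel:
  600–1500 m, dry: Δz = 0.9 km ⇒ ΔT = -8.73°C; T = 3.67°C
  1500–2900 m, saturated: Δz = 1.4 km ⇒ ΔT = -9.1°C; T = -5.43°C
Environment:
  600–2900 m, environment: Δz = 2.3 km ⇒ ΔT = -11.73°C; T = 0.67°C
T_parcel − T_env = -5.43 − 0.67 = -6.1°C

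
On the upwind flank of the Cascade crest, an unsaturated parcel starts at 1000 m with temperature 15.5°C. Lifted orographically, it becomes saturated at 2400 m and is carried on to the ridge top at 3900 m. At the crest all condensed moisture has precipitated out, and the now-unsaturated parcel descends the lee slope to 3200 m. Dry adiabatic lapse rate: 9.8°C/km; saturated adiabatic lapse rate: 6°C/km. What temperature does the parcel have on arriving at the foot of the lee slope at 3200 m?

From 1000 m to 2400 m (dry): cools by 9.8 × 1.4 = 13.72°C, giving 1.78°C.
From 2400 m to 3900 m (saturated): cools by 6 × 1.5 = 9°C, giving -7.22°C.
From 3900 m to 3200 m (dry descent): warms by 9.8 × 0.7 = 6.86°C, giving -0.36°C.

-0.36°C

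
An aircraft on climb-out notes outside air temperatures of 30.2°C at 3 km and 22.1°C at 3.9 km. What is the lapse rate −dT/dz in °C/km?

9°C/km

Γ = −ΔT/Δz = (30.2 − 22.1) / (3900 − 3000) m
  = 8.1°C / 0.9 km = 9°C/km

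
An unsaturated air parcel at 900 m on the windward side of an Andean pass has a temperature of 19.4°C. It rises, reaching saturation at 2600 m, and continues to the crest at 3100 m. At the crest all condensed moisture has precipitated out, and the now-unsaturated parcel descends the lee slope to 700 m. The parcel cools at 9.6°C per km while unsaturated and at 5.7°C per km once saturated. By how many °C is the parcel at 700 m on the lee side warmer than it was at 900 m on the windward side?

900 → 2600 m (dry, 9.6°C/km): ΔT = -9.6 × 1.7 = -16.32°C → T = 3.08°C
2600 → 3100 m (saturated, 5.7°C/km): ΔT = -5.7 × 0.5 = -2.85°C → T = 0.23°C
3100 → 700 m (dry descent, 9.6°C/km): ΔT = +9.6 × 2.4 = +23.04°C → T = 23.27°C
Net change vs windward start: 23.27 − 19.4 = +3.87°C

+3.87°C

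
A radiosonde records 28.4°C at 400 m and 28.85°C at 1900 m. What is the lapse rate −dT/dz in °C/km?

-0.3°C/km

Γ = −ΔT/Δz = (28.4 − 28.85) / (1900 − 400) m
  = -0.45°C / 1.5 km = -0.3°C/km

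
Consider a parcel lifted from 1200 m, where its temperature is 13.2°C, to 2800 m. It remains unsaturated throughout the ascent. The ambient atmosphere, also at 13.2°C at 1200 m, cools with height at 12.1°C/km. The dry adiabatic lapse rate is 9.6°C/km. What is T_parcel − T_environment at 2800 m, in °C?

+4°C (parcel warmer than environment)

Parcel:
  From 1200 m to 2800 m (dry): cools by 9.6 × 1.6 = 15.36°C, giving -2.16°C.
Environment:
  From 1200 m to 2800 m (environment): cools by 12.1 × 1.6 = 19.36°C, giving -6.16°C.
T_parcel − T_env = -2.16 − (-6.16) = +4°C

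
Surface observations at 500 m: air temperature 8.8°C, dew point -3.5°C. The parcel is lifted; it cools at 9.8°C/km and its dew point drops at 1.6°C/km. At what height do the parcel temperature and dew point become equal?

2000 m

T and T_d converge at 9.8 − 1.6 = 8.2°C per km
Height above start = (8.8 − (-3.5)) / 8.2 = 1.5 km
LCL altitude = 500 m + 1500 m = 2000 m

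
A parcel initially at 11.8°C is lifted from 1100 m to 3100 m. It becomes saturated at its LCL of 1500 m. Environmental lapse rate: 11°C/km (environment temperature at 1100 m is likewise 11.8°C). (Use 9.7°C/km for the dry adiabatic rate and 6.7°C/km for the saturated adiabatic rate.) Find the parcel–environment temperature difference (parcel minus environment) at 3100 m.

+7.4°C (parcel warmer than environment)

Parcel:
  Dry to 1500 m: -9.7 × 0.4 km = -3.88°C, so T = 7.92°C.
  Saturated to 3100 m: -6.7 × 1.6 km = -10.72°C, so T = -2.8°C.
Environment:
  Environment to 3100 m: -11 × 2 km = -22°C, so T = -10.2°C.
T_parcel − T_env = -2.8 − (-10.2) = +7.4°C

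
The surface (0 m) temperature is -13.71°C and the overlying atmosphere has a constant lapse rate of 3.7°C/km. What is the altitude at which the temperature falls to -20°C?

1700 m

Height above start = (-13.71 − (-20)) / 3.7 = 1.7 km
Altitude = 0 m + 1700 m = 1700 m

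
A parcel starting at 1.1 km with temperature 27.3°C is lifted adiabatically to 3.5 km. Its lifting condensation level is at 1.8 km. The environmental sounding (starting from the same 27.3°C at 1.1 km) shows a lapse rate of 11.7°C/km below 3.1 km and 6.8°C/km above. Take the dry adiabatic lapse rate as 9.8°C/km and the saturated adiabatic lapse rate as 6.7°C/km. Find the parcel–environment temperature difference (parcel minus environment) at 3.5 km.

+7.87°C (parcel warmer than environment)

Parcel:
  1100 → 1800 m (dry, 9.8°C/km): ΔT = -9.8 × 0.7 = -6.86°C → T = 20.44°C
  1800 → 3500 m (saturated, 6.7°C/km): ΔT = -6.7 × 1.7 = -11.39°C → T = 9.05°C
Environment:
  1100 → 3100 m (environment, lower layer, 11.7°C/km): ΔT = -11.7 × 2 = -23.4°C → T = 3.9°C
  3100 → 3500 m (environment, upper layer, 6.8°C/km): ΔT = -6.8 × 0.4 = -2.72°C → T = 1.18°C
T_parcel − T_env = 9.05 − 1.18 = +7.87°C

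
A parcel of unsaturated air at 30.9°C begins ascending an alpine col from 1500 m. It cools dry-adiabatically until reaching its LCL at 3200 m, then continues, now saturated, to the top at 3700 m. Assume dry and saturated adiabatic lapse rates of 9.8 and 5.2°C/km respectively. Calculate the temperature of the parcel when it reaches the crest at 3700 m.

11.64°C

1500 → 3200 m (dry, 9.8°C/km): ΔT = -9.8 × 1.7 = -16.66°C → T = 14.24°C
3200 → 3700 m (saturated, 5.2°C/km): ΔT = -5.2 × 0.5 = -2.6°C → T = 11.64°C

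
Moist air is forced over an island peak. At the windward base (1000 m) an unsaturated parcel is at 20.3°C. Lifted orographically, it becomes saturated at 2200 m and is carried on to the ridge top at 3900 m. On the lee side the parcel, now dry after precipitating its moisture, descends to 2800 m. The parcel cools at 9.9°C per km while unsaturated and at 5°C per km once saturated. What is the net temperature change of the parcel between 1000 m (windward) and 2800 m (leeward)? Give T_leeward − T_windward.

-9.49°C

Dry to 2200 m: -9.9 × 1.2 km = -11.88°C, so T = 8.42°C.
Saturated to 3900 m: -5 × 1.7 km = -8.5°C, so T = -0.08°C.
Dry descent to 2800 m: +9.9 × 1.1 km = +10.89°C, so T = 10.81°C.
Net change vs windward start: 10.81 − 20.3 = -9.49°C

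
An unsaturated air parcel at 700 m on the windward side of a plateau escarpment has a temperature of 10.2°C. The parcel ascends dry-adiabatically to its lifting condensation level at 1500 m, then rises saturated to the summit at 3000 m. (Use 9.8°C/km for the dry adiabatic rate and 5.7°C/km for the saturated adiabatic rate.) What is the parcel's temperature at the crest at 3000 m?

-6.19°C

Dry to 1500 m: -9.8 × 0.8 km = -7.84°C, so T = 2.36°C.
Saturated to 3000 m: -5.7 × 1.5 km = -8.55°C, so T = -6.19°C.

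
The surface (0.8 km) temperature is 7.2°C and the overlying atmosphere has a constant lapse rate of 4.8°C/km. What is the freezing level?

Height above start = (7.2 − 0) / 4.8 = 1.5 km
Altitude = 800 m + 1500 m = 2300 m

2.3 km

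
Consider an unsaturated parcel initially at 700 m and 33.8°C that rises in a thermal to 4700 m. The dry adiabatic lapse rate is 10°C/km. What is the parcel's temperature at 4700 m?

From 700 m to 4700 m (dry adiabatic): cools by 10 × 4 = 40°C, giving -6.2°C.

-6.2°C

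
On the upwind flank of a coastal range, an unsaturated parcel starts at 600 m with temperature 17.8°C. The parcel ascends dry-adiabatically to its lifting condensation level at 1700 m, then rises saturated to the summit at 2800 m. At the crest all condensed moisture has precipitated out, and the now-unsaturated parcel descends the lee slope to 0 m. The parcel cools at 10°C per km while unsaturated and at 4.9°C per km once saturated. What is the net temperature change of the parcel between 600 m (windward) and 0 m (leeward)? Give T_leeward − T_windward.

From 600 m to 1700 m (dry): cools by 10 × 1.1 = 11°C, giving 6.8°C.
From 1700 m to 2800 m (saturated): cools by 4.9 × 1.1 = 5.39°C, giving 1.41°C.
From 2800 m to 0 m (dry descent): warms by 10 × 2.8 = 28°C, giving 29.41°C.
Net change vs windward start: 29.41 − 17.8 = +11.61°C

+11.61°C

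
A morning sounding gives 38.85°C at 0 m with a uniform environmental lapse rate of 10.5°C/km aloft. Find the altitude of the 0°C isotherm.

Height above start = (38.85 − 0) / 10.5 = 3.7 km
Altitude = 0 m + 3700 m = 3700 m

3700 m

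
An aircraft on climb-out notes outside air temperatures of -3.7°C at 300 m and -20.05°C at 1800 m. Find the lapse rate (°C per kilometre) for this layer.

10.9°C/km

Γ = −ΔT/Δz = (-3.7 − (-20.05)) / (1800 − 300) m
  = 16.35°C / 1.5 km = 10.9°C/km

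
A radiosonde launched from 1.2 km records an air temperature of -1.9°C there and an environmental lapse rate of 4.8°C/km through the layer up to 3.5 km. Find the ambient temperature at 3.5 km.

-12.94°C

From 1200 m to 3500 m (environmental): cools by 4.8 × 2.3 = 11.04°C, giving -12.94°C.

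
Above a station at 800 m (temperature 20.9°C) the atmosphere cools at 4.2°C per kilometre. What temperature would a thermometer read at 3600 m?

9.14°C

From 800 m to 3600 m (environmental): cools by 4.2 × 2.8 = 11.76°C, giving 9.14°C.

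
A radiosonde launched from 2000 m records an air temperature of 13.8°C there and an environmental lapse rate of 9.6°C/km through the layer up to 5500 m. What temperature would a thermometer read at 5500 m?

2000 → 5500 m (environmental, 9.6°C/km): ΔT = -9.6 × 3.5 = -33.6°C → T = -19.8°C

-19.8°C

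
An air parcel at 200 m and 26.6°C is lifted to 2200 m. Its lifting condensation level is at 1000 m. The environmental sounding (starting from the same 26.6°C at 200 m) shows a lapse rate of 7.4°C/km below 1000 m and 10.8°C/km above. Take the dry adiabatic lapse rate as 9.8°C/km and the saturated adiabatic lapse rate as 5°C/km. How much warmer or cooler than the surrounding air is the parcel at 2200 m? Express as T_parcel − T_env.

Parcel:
  200 → 1000 m (dry, 9.8°C/km): ΔT = -9.8 × 0.8 = -7.84°C → T = 18.76°C
  1000 → 2200 m (saturated, 5°C/km): ΔT = -5 × 1.2 = -6°C → T = 12.76°C
Environment:
  200 → 1000 m (environment, lower layer, 7.4°C/km): ΔT = -7.4 × 0.8 = -5.92°C → T = 20.68°C
  1000 → 2200 m (environment, upper layer, 10.8°C/km): ΔT = -10.8 × 1.2 = -12.96°C → T = 7.72°C
T_parcel − T_env = 12.76 − 7.72 = +5.04°C

+5.04°C (parcel warmer than environment)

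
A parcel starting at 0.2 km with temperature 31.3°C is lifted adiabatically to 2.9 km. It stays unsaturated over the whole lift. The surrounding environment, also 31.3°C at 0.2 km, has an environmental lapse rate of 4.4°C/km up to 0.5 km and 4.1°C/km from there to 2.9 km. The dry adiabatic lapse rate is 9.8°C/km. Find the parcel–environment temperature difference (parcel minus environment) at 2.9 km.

Parcel:
  From 200 m to 2900 m (dry): cools by 9.8 × 2.7 = 26.46°C, giving 4.84°C.
Environment:
  From 200 m to 500 m (environment, lower layer): cools by 4.4 × 0.3 = 1.32°C, giving 29.98°C.
  From 500 m to 2900 m (environment, upper layer): cools by 4.1 × 2.4 = 9.84°C, giving 20.14°C.
T_parcel − T_env = 4.84 − 20.14 = -15.3°C

-15.3°C (parcel cooler than environment)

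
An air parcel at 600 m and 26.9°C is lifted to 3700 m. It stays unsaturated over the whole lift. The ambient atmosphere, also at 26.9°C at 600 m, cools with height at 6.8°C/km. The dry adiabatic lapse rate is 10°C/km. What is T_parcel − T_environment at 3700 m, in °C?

Parcel:
  Dry to 3700 m: -10 × 3.1 km = -31°C, so T = -4.1°C.
Environment:
  Environment to 3700 m: -6.8 × 3.1 km = -21.08°C, so T = 5.82°C.
T_parcel − T_env = -4.1 − 5.82 = -9.92°C

-9.92°C (parcel cooler than environment)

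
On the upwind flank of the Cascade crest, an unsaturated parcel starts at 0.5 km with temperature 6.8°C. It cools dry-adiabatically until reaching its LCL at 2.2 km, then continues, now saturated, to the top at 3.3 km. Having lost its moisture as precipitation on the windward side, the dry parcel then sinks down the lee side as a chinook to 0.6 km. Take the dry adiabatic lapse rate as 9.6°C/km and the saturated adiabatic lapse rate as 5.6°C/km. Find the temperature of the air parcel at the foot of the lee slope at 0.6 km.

10.24°C

From 500 m to 2200 m (dry): cools by 9.6 × 1.7 = 16.32°C, giving -9.52°C.
From 2200 m to 3300 m (saturated): cools by 5.6 × 1.1 = 6.16°C, giving -15.68°C.
From 3300 m to 600 m (dry descent): warms by 9.6 × 2.7 = 25.92°C, giving 10.24°C.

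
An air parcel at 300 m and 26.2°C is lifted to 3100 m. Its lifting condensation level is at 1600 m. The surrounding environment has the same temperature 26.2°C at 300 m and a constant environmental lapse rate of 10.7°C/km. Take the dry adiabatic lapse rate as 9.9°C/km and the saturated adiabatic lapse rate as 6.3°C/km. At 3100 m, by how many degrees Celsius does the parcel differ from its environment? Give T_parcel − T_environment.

Parcel:
  300 → 1600 m (dry, 9.9°C/km): ΔT = -9.9 × 1.3 = -12.87°C → T = 13.33°C
  1600 → 3100 m (saturated, 6.3°C/km): ΔT = -6.3 × 1.5 = -9.45°C → T = 3.88°C
Environment:
  300 → 3100 m (environment, 10.7°C/km): ΔT = -10.7 × 2.8 = -29.96°C → T = -3.76°C
T_parcel − T_env = 3.88 − (-3.76) = +7.64°C

+7.64°C (parcel warmer than environment)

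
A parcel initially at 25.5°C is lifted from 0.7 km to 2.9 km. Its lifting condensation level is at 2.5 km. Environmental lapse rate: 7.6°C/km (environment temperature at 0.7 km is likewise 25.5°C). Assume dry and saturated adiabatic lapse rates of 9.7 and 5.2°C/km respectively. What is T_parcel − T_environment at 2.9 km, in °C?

-2.82°C (parcel cooler than environment)

Parcel:
  Dry to 2500 m: -9.7 × 1.8 km = -17.46°C, so T = 8.04°C.
  Saturated to 2900 m: -5.2 × 0.4 km = -2.08°C, so T = 5.96°C.
Environment:
  Environment to 2900 m: -7.6 × 2.2 km = -16.72°C, so T = 8.78°C.
T_parcel − T_env = 5.96 − 8.78 = -2.82°C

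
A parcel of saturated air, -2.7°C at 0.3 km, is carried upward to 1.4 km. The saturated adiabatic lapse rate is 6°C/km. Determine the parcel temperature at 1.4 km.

300–1400 m, saturated adiabatic: Δz = 1.1 km ⇒ ΔT = -6.6°C; T = -9.3°C

-9.3°C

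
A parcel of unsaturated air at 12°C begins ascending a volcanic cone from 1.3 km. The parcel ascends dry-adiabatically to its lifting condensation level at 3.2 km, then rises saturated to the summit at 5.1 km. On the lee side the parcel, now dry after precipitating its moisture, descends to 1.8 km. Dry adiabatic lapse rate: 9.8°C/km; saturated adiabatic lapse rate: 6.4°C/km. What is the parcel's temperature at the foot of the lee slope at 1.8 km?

13.56°C

From 1300 m to 3200 m (dry): cools by 9.8 × 1.9 = 18.62°C, giving -6.62°C.
From 3200 m to 5100 m (saturated): cools by 6.4 × 1.9 = 12.16°C, giving -18.78°C.
From 5100 m to 1800 m (dry descent): warms by 9.8 × 3.3 = 32.34°C, giving 13.56°C.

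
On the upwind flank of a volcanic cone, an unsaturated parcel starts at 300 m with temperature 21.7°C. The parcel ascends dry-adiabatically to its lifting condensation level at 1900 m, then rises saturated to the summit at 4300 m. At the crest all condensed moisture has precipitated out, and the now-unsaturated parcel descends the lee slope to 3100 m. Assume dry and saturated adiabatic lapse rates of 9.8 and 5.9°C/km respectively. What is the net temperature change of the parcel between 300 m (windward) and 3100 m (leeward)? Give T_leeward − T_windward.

-18.08°C

300 → 1900 m (dry, 9.8°C/km): ΔT = -9.8 × 1.6 = -15.68°C → T = 6.02°C
1900 → 4300 m (saturated, 5.9°C/km): ΔT = -5.9 × 2.4 = -14.16°C → T = -8.14°C
4300 → 3100 m (dry descent, 9.8°C/km): ΔT = +9.8 × 1.2 = +11.76°C → T = 3.62°C
Net change vs windward start: 3.62 − 21.7 = -18.08°C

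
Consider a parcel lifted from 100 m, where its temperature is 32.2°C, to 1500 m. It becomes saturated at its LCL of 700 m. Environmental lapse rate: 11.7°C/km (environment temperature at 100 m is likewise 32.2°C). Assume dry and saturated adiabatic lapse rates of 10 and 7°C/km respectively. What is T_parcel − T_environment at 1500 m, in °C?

Parcel:
  100–700 m, dry: Δz = 0.6 km ⇒ ΔT = -6°C; T = 26.2°C
  700–1500 m, saturated: Δz = 0.8 km ⇒ ΔT = -5.6°C; T = 20.6°C
Environment:
  100–1500 m, environment: Δz = 1.4 km ⇒ ΔT = -16.38°C; T = 15.82°C
T_parcel − T_env = 20.6 − 15.82 = +4.78°C

+4.78°C (parcel warmer than environment)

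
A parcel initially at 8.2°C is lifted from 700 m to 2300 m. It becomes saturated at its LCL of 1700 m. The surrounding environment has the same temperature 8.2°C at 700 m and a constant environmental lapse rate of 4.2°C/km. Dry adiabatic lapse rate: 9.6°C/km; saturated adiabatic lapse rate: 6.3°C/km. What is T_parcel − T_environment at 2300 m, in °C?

Parcel:
  From 700 m to 1700 m (dry): cools by 9.6 × 1 = 9.6°C, giving -1.4°C.
  From 1700 m to 2300 m (saturated): cools by 6.3 × 0.6 = 3.78°C, giving -5.18°C.
Environment:
  From 700 m to 2300 m (environment): cools by 4.2 × 1.6 = 6.72°C, giving 1.48°C.
T_parcel − T_env = -5.18 − 1.48 = -6.66°C

-6.66°C (parcel cooler than environment)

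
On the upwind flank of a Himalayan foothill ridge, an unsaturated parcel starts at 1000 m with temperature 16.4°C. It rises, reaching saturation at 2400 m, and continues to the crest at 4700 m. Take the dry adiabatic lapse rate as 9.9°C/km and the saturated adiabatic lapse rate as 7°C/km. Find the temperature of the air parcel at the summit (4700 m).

From 1000 m to 2400 m (dry): cools by 9.9 × 1.4 = 13.86°C, giving 2.54°C.
From 2400 m to 4700 m (saturated): cools by 7 × 2.3 = 16.1°C, giving -13.56°C.

-13.56°C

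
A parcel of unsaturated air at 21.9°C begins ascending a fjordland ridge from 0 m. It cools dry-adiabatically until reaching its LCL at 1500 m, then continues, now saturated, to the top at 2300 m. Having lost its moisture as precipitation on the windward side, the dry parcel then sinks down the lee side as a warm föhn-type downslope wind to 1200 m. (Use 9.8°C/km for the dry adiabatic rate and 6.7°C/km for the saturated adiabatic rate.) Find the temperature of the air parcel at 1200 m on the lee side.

0 → 1500 m (dry, 9.8°C/km): ΔT = -9.8 × 1.5 = -14.7°C → T = 7.2°C
1500 → 2300 m (saturated, 6.7°C/km): ΔT = -6.7 × 0.8 = -5.36°C → T = 1.84°C
2300 → 1200 m (dry descent, 9.8°C/km): ΔT = +9.8 × 1.1 = +10.78°C → T = 12.62°C

12.62°C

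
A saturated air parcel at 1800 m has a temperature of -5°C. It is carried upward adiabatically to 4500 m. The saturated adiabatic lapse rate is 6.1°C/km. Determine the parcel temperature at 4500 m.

-21.47°C

From 1800 m to 4500 m (saturated adiabatic): cools by 6.1 × 2.7 = 16.47°C, giving -21.47°C.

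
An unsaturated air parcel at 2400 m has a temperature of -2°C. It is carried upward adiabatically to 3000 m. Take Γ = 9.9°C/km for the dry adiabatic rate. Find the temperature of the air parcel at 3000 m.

-7.94°C

2400 → 3000 m (dry adiabatic, 9.9°C/km): ΔT = -9.9 × 0.6 = -5.94°C → T = -7.94°C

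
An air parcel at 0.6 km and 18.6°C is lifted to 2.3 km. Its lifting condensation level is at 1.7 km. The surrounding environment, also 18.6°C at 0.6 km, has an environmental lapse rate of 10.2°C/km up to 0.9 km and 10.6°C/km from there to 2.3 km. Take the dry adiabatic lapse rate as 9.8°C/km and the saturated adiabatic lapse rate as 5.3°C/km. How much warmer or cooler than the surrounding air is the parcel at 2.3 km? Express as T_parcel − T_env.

+3.94°C (parcel warmer than environment)

Parcel:
  600 → 1700 m (dry, 9.8°C/km): ΔT = -9.8 × 1.1 = -10.78°C → T = 7.82°C
  1700 → 2300 m (saturated, 5.3°C/km): ΔT = -5.3 × 0.6 = -3.18°C → T = 4.64°C
Environment:
  600 → 900 m (environment, lower layer, 10.2°C/km): ΔT = -10.2 × 0.3 = -3.06°C → T = 15.54°C
  900 → 2300 m (environment, upper layer, 10.6°C/km): ΔT = -10.6 × 1.4 = -14.84°C → T = 0.7°C
T_parcel − T_env = 4.64 − 0.7 = +3.94°C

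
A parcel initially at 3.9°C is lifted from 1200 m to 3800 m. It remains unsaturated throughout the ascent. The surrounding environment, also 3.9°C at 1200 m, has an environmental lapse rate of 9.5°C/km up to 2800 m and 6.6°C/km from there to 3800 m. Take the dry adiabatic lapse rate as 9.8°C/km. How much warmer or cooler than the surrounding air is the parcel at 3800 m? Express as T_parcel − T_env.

-3.68°C (parcel cooler than environment)

Parcel:
  1200–3800 m, dry: Δz = 2.6 km ⇒ ΔT = -25.48°C; T = -21.58°C
Environment:
  1200–2800 m, environment, lower layer: Δz = 1.6 km ⇒ ΔT = -15.2°C; T = -11.3°C
  2800–3800 m, environment, upper layer: Δz = 1 km ⇒ ΔT = -6.6°C; T = -17.9°C
T_parcel − T_env = -21.58 − (-17.9) = -3.68°C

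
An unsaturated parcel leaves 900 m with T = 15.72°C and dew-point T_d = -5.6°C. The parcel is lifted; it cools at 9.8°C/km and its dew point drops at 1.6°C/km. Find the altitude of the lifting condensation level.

T and T_d converge at 9.8 − 1.6 = 8.2°C per km
Height above start = (15.72 − (-5.6)) / 8.2 = 2.6 km
LCL altitude = 900 m + 2600 m = 3500 m

3500 m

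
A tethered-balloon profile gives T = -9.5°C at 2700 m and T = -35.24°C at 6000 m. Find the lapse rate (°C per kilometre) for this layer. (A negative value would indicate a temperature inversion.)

7.8°C/km

Γ = −ΔT/Δz = (-9.5 − (-35.24)) / (6000 − 2700) m
  = 25.74°C / 3.3 km = 7.8°C/km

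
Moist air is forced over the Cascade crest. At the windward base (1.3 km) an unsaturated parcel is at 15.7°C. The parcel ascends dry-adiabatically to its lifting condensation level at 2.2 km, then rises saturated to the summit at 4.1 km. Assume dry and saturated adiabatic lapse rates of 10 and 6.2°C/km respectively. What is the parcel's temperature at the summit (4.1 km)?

-5.08°C

1300 → 2200 m (dry, 10°C/km): ΔT = -10 × 0.9 = -9°C → T = 6.7°C
2200 → 4100 m (saturated, 6.2°C/km): ΔT = -6.2 × 1.9 = -11.78°C → T = -5.08°C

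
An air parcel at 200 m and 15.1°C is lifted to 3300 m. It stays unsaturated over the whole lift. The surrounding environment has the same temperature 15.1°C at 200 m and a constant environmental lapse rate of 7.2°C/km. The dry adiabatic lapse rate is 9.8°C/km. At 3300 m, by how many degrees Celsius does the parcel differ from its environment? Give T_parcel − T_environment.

Parcel:
  200 → 3300 m (dry, 9.8°C/km): ΔT = -9.8 × 3.1 = -30.38°C → T = -15.28°C
Environment:
  200 → 3300 m (environment, 7.2°C/km): ΔT = -7.2 × 3.1 = -22.32°C → T = -7.22°C
T_parcel − T_env = -15.28 − (-7.22) = -8.06°C

-8.06°C (parcel cooler than environment)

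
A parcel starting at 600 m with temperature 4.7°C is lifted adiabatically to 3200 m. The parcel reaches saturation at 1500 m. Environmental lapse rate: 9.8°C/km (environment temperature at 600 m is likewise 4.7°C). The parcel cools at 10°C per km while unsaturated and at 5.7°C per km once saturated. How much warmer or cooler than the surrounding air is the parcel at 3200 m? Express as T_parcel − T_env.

+6.79°C (parcel warmer than environment)

Parcel:
  From 600 m to 1500 m (dry): cools by 10 × 0.9 = 9°C, giving -4.3°C.
  From 1500 m to 3200 m (saturated): cools by 5.7 × 1.7 = 9.69°C, giving -13.99°C.
Environment:
  From 600 m to 3200 m (environment): cools by 9.8 × 2.6 = 25.48°C, giving -20.78°C.
T_parcel − T_env = -13.99 − (-20.78) = +6.79°C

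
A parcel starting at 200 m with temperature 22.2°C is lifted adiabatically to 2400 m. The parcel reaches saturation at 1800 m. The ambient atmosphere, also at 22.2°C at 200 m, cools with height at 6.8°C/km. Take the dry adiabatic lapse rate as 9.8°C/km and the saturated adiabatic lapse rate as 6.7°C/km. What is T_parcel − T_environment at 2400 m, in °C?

-4.74°C (parcel cooler than environment)

Parcel:
  200–1800 m, dry: Δz = 1.6 km ⇒ ΔT = -15.68°C; T = 6.52°C
  1800–2400 m, saturated: Δz = 0.6 km ⇒ ΔT = -4.02°C; T = 2.5°C
Environment:
  200–2400 m, environment: Δz = 2.2 km ⇒ ΔT = -14.96°C; T = 7.24°C
T_parcel − T_env = 2.5 − 7.24 = -4.74°C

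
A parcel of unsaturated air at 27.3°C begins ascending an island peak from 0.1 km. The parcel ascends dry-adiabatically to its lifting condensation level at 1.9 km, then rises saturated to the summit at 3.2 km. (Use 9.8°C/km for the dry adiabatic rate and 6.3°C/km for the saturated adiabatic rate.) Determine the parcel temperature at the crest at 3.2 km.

From 100 m to 1900 m (dry): cools by 9.8 × 1.8 = 17.64°C, giving 9.66°C.
From 1900 m to 3200 m (saturated): cools by 6.3 × 1.3 = 8.19°C, giving 1.47°C.

1.47°C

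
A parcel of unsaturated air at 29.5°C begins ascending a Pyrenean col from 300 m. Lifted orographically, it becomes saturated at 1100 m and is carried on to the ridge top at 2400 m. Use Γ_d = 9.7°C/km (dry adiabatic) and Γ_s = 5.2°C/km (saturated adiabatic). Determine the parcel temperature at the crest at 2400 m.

14.98°C

300–1100 m, dry: Δz = 0.8 km ⇒ ΔT = -7.76°C; T = 21.74°C
1100–2400 m, saturated: Δz = 1.3 km ⇒ ΔT = -6.76°C; T = 14.98°C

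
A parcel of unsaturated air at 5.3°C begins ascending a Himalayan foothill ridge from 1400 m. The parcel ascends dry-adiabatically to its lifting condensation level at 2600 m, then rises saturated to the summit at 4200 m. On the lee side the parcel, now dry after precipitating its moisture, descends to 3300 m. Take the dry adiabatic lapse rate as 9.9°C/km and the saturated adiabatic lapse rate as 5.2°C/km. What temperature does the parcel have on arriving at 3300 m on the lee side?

-5.99°C

1400 → 2600 m (dry, 9.9°C/km): ΔT = -9.9 × 1.2 = -11.88°C → T = -6.58°C
2600 → 4200 m (saturated, 5.2°C/km): ΔT = -5.2 × 1.6 = -8.32°C → T = -14.9°C
4200 → 3300 m (dry descent, 9.9°C/km): ΔT = +9.9 × 0.9 = +8.91°C → T = -5.99°C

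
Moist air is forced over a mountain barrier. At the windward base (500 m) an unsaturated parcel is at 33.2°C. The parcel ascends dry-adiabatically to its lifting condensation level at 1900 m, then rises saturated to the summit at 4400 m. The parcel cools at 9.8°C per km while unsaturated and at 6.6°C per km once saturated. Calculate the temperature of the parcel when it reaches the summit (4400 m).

500 → 1900 m (dry, 9.8°C/km): ΔT = -9.8 × 1.4 = -13.72°C → T = 19.48°C
1900 → 4400 m (saturated, 6.6°C/km): ΔT = -6.6 × 2.5 = -16.5°C → T = 2.98°C

2.98°C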